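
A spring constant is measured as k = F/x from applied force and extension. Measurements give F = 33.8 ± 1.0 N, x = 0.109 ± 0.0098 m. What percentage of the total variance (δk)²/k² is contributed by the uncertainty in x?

(δk/k)² = (1·δF/F)² + (-1·δx/x)²
  F term: (1×0.0296)² = 0.000875
  x term: (-1×0.0899)² = 0.00808
Total = 0.00896. Share from x = 0.00808/0.00896 = 0.902.

90.2%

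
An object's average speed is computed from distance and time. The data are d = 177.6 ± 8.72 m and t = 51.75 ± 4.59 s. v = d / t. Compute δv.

Since v is a product/quotient, work with relative uncertainties:
  (1·δd/d)² = (1×0.0491)² = 0.00241;  (-1·δt/t)² = (-1×0.0887)² = 0.00787
δv/v = √(0.0103) = 0.101
v = 3.432 m/s, so δv = 0.101 × 3.432 = 0.348 m/s.

0.348 m/s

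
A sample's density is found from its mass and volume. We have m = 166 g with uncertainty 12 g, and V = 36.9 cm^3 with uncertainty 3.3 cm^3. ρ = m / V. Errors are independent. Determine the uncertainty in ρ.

Products/powers → add relative errors in quadrature, weighted by exponent:
  (1·δm/m)² = (1×0.0723)² = 0.00523;  (-1·δV/V)² = (-1×0.0894)² = 0.00800
δρ/ρ = √(0.0132) = 0.115
ρ = 4.50 g/cm^3, so δρ = 0.115 × 4.50 = 0.517 g/cm^3.

0.517 g/cm^3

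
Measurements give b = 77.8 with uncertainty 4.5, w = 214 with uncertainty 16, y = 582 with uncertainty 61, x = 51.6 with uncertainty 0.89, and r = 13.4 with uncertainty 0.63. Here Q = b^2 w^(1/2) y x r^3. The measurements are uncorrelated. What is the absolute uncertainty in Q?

Products/powers → add relative errors in quadrature, weighted by exponent:
  (2·δb/b)² = (2×0.0578)² = 0.0134;  (½·δw/w)² = (0.5×0.0748)² = 0.00140;  (1·δy/y)² = (1×0.105)² = 0.0110;  (1·δx/x)² = (1×0.0172)² = 0.000297;  (3·δr/r)² = (3×0.0470)² = 0.0199
δQ/Q = √(0.0460) = 0.214
Q = 6.4e+12, so δQ = 0.214 × 6.4e+12 = 1.37e+12.

1.37e+12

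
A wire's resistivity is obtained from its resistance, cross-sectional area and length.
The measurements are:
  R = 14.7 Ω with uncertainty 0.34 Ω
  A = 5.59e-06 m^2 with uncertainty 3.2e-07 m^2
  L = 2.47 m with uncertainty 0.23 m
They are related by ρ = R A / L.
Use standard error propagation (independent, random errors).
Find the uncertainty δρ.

Relative error in a monomial: (δρ/ρ)² = Σ (nᵢ · δxᵢ/xᵢ)².
  (1·δR/R)² = (1×0.0231)² = 0.000535;  (1·δA/A)² = (1×0.0572)² = 0.00328;  (-1·δL/L)² = (-1×0.0931)² = 0.00867
δρ/ρ = √(0.0125) = 0.112
ρ = 3.33e-05 Ω·m, so δρ = 0.112 × 3.33e-05 = 3.72e-06 Ω·m.

3.72e-06 Ω·m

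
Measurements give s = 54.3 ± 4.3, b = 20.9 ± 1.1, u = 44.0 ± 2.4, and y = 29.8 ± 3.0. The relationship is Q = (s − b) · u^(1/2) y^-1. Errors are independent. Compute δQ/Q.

Let w = s − b = 33.4. δw = √(δs² + δb²) = √(18.5 + 1.21) = 4.44, so δw/w = 0.133.
Q is then a monomial in w, u, y:
δQ/Q = √((δw/w)² + (½·δu/u)² + (-1·δy/y)²) = √(0.0177 + 0.000744 + 0.0101) = 0.169

0.169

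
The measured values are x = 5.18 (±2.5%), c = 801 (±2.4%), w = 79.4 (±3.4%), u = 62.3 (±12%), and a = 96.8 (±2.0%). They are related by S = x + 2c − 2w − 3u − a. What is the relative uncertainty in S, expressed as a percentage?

3.85%

Absolute uncertainties add in quadrature for a linear combination:
  (δx)² = 0.0168;  (2·δc)² = 1480;  (2·δw)² = 29.2;  (3·δu)² = 503;  (δa)² = 3.75
δS = √(2010) = 44.9
S = 1160, so δS/S = 44.9/1160 = 0.0385.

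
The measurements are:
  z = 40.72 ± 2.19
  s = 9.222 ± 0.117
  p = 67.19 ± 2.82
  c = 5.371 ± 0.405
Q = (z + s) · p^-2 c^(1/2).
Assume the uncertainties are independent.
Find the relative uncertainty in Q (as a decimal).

Let u = z + s = 49.94. δu = √(δz² + δs²) = √(4.80 + 0.0137) = 2.19, so δu/u = 0.0439.
Q is then a monomial in u, p, c:
δQ/Q = √((δu/u)² + (-2·δp/p)² + (½·δc/c)²) = √(0.00193 + 0.00705 + 0.00142) = 0.102

0.102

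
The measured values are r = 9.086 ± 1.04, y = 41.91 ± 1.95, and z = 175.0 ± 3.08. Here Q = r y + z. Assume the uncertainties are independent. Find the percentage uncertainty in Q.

8.48%

Let p = r·y = 380.8. δp/p = √((1·δr/r)² + (1·δy/y)²) = √(0.0131 + 0.00216) = 0.124, so δp = 47.0.
Q = p + z: δQ = √(δp² + δz²) = √(2210 + 9.49) = 47.2
Q = 555.8, so δQ/Q = 47.2/555.8 = 0.0848.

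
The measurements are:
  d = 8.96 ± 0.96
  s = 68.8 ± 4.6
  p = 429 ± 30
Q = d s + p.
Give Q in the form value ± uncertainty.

Let w = d·s = 616. δw/w = √((1·δd/d)² + (1·δs/s)²) = √(0.0115 + 0.00447) = 0.126, so δw = 77.9.
Q = w + p: δQ = √(δw² + δp²) = √(6060 + 900) = 83.4
Q = 1050.

1050 ± 83.4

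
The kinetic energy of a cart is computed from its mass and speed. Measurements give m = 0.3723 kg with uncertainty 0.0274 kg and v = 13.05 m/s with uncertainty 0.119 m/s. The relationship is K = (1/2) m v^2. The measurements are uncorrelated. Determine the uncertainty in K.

2.40 J

For a monomial K ∝ m, v^2, fractional errors add in quadrature:
  (1·δm/m)² = (1×0.0736)² = 0.00542;  (2·δv/v)² = (2×0.00912)² = 0.000333
δK/K = √(0.00575) = 0.0758
K = 31.70 J, so δK = 0.0758 × 31.70 = 2.40 J.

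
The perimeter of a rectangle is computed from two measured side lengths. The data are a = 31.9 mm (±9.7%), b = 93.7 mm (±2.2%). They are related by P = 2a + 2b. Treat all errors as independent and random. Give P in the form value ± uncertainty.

P is a linear combination, so absolute uncertainties add in quadrature:
  (2·δa)² = 38.3;  (2·δb)² = 17.0
δP = √(55.3) = 7.44 mm
P = 251 mm.

251 ± 7.44 mm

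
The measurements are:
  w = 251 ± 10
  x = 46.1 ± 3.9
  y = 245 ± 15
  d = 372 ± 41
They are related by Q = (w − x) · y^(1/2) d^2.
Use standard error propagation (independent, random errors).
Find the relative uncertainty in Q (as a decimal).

0.229

Let u = w − x = 205. δu = √(δw² + δx²) = √(100 + 15.2) = 10.7, so δu/u = 0.0524.
Q is then a monomial in u, y, d:
δQ/Q = √((δu/u)² + (½·δy/y)² + (2·δd/d)²) = √(0.00274 + 0.000937 + 0.0486) = 0.229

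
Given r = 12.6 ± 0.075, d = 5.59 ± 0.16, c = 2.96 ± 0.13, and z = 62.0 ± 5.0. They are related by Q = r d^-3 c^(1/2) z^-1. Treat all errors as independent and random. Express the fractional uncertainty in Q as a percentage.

12.0%

For a monomial Q ∝ r, d^-3, c^(1/2), z^-1, fractional errors add in quadrature:
  (1·δr/r)² = (1×0.00595)² = 3.54e-05;  (-3·δd/d)² = (-3×0.0286)² = 0.00737;  (½·δc/c)² = (0.5×0.0439)² = 0.000482;  (-1·δz/z)² = (-1×0.0806)² = 0.00650
δQ/Q = √(0.0144) = 0.120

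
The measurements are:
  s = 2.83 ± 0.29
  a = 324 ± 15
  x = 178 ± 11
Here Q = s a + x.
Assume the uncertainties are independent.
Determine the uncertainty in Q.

104

Let p = s·a = 917. δp/p = √((1·δs/s)² + (1·δa/a)²) = √(0.0105 + 0.00214) = 0.112, so δp = 103.
Q = p + x: δQ = √(δp² + δx²) = √(10600 + 121) = 104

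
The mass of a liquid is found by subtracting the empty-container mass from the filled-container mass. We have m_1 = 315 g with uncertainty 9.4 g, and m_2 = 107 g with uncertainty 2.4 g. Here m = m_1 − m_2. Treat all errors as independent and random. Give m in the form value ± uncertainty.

208 ± 9.70 g

For a sum/difference, combine absolute errors in quadrature:
  (δm_1)² = 88.4;  (δm_2)² = 5.76
δm = √(94.1) = 9.70 g
m = 208 g.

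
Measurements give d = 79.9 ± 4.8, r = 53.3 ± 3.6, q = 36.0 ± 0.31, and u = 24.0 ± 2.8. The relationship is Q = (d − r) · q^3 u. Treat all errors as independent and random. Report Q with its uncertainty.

Let w = d − r = 26.6. δw = √(δd² + δr²) = √(23.0 + 13.0) = 6.00, so δw/w = 0.226.
Q is then a monomial in w, q, u:
δQ/Q = √((δw/w)² + (3·δq/q)² + (1·δu/u)²) = √(0.0509 + 0.000667 + 0.0136) = 0.255
Q = 2.98e+07, so δQ = 0.255 × 2.98e+07 = 7.6e+06.

(2.98 ± 0.760) × 10^7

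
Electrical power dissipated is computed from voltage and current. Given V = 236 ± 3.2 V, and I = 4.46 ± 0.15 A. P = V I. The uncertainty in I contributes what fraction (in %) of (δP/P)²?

(δP/P)² = (1·δV/V)² + (1·δI/I)²
  V term: (1×0.0136)² = 0.000184
  I term: (1×0.0336)² = 0.00113
Total = 0.00131. Share from I = 0.00113/0.00131 = 0.860.

86.0%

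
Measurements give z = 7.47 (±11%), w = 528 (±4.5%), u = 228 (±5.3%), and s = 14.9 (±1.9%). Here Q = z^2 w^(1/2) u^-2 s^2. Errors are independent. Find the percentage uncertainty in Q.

Each factor contributes (exponent × relative error)² to (δQ/Q)²:
  (2·δz/z)² = (2×0.110)² = 0.0484;  (½·δw/w)² = (0.5×0.0450)² = 0.000506;  (-2·δu/u)² = (-2×0.0530)² = 0.0112;  (2·δs/s)² = (2×0.0190)² = 0.00144
δQ/Q = √(0.0616) = 0.248

24.8%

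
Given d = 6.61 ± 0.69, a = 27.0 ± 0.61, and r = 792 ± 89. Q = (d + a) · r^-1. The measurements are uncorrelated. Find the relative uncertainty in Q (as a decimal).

Let u = d + a = 33.6. δu = √(δd² + δa²) = √(0.476 + 0.372) = 0.921, so δu/u = 0.0274.
Q is then a monomial in u, r:
δQ/Q = √((δu/u)² + (-1·δr/r)²) = √(0.000751 + 0.0126) = 0.116

0.116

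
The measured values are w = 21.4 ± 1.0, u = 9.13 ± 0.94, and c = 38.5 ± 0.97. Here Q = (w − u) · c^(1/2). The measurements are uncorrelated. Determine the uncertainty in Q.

Let h = w − u = 12.3. δh = √(δw² + δu²) = √(1.00 + 0.884) = 1.37, so δh/h = 0.112.
Q is then a monomial in h, c:
δQ/Q = √((δh/h)² + (½·δc/c)²) = √(0.0125 + 0.000159) = 0.113
Q = 76.1, so δQ = 0.113 × 76.1 = 8.57.

8.57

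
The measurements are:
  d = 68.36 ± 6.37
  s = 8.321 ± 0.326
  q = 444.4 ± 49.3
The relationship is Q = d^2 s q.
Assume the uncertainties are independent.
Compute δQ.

Products/powers → add relative errors in quadrature, weighted by exponent:
  (2·δd/d)² = (2×0.0932)² = 0.0347;  (1·δs/s)² = (1×0.0392)² = 0.00153;  (1·δq/q)² = (1×0.111)² = 0.0123
δQ/Q = √(0.0486) = 0.220
Q = 1.728e+07, so δQ = 0.220 × 1.728e+07 = 3.81e+06.

3.81e+06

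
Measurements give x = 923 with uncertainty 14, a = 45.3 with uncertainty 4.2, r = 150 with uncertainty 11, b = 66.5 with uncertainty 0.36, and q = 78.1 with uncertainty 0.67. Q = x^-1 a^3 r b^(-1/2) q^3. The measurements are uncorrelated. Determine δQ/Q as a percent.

Relative error in a monomial: (δQ/Q)² = Σ (nᵢ · δxᵢ/xᵢ)².
  (-1·δx/x)² = (-1×0.0152)² = 0.000230;  (3·δa/a)² = (3×0.0927)² = 0.0774;  (1·δr/r)² = (1×0.0733)² = 0.00538;  (−½·δb/b)² = (-0.5×0.00541)² = 7.33e-06;  (3·δq/q)² = (3×0.00858)² = 0.000662
δQ/Q = √(0.0836) = 0.289

28.9%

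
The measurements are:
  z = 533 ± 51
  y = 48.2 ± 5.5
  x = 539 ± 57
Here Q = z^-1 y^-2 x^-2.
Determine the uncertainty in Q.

9.05e-13

Relative error in a monomial: (δQ/Q)² = Σ (nᵢ · δxᵢ/xᵢ)².
  (-1·δz/z)² = (-1×0.0957)² = 0.00916;  (-2·δy/y)² = (-2×0.114)² = 0.0521;  (-2·δx/x)² = (-2×0.106)² = 0.0447
δQ/Q = √(0.106) = 0.326
Q = 2.78e-12, so δQ = 0.326 × 2.78e-12 = 9.05e-13.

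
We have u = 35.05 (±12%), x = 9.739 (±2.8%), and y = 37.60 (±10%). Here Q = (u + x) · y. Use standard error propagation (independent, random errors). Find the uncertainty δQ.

Let w = u + x = 44.79. δw = √(δu² + δx²) = √(17.7 + 0.0744) = 4.21, so δw/w = 0.0941.
Q is then a monomial in w, y:
δQ/Q = √((δw/w)² + (1·δy/y)²) = √(0.00886 + 0.0100) = 0.137
Q = 1684, so δQ = 0.137 × 1684 = 231.

231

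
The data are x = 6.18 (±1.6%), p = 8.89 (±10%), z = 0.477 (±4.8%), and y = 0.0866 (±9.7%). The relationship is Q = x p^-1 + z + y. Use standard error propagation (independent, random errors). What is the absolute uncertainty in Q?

Let w = x·p^-1 = 0.695. δw/w = √((1·δx/x)² + (-1·δp/p)²) = √(0.000256 + 0.0100) = 0.101, so δw = 0.0704.
Q = w + z + y: δQ = √(δw² + δz² + δy²) = √(0.00496 + 0.000524 + 7.06e-05) = 0.0745

0.0745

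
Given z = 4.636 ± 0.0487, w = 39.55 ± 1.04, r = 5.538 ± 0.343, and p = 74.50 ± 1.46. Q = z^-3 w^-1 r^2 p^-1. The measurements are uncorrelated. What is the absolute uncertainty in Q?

1.38e-05

Q is a product of powers, so relative uncertainties combine in quadrature:
  (-3·δz/z)² = (-3×0.0105)² = 0.000993;  (-1·δw/w)² = (-1×0.0263)² = 0.000691;  (2·δr/r)² = (2×0.0619)² = 0.0153;  (-1·δp/p)² = (-1×0.0196)² = 0.000384
δQ/Q = √(0.0174) = 0.132
Q = 0.0001045, so δQ = 0.132 × 0.0001045 = 1.38e-05.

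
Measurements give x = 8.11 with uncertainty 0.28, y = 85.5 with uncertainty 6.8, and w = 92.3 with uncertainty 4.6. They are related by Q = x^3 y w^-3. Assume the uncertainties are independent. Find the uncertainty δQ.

Q is a product of powers, so relative uncertainties combine in quadrature:
  (3·δx/x)² = (3×0.0345)² = 0.0107;  (1·δy/y)² = (1×0.0795)² = 0.00633;  (-3·δw/w)² = (-3×0.0498)² = 0.0224
δQ/Q = √(0.0394) = 0.199
Q = 0.0580, so δQ = 0.199 × 0.0580 = 0.0115.

0.0115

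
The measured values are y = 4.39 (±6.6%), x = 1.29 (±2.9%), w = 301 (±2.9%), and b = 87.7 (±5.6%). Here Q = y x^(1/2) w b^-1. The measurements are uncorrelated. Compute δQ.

Each factor contributes (exponent × relative error)² to (δQ/Q)²:
  (1·δy/y)² = (1×0.0660)² = 0.00436;  (½·δx/x)² = (0.5×0.0290)² = 0.000210;  (1·δw/w)² = (1×0.0290)² = 0.000841;  (-1·δb/b)² = (-1×0.0560)² = 0.00314
δQ/Q = √(0.00854) = 0.0924
Q = 17.1, so δQ = 0.0924 × 17.1 = 1.58.

1.58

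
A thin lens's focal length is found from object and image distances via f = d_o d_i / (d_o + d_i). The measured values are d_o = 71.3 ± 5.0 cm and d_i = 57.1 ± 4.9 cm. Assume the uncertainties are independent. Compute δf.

∂f/∂d_o = (d_i/(d_o+d_i))² = 0.198;  ∂f/∂d_i = (d_o/(d_o+d_i))² = 0.308
δf = √((∂f/∂d_o · δd_o)² + (∂f/∂d_i · δd_i)²) = √(0.978 + 2.28) = 1.81 cm

1.81 cm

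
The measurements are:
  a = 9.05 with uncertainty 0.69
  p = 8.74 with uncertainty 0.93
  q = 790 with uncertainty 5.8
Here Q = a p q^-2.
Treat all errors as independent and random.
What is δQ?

Relative error in a monomial: (δQ/Q)² = Σ (nᵢ · δxᵢ/xᵢ)².
  (1·δa/a)² = (1×0.0762)² = 0.00581;  (1·δp/p)² = (1×0.106)² = 0.0113;  (-2·δq/q)² = (-2×0.00734)² = 0.000216
δQ/Q = √(0.0174) = 0.132
Q = 0.000127, so δQ = 0.132 × 0.000127 = 1.67e-05.

1.67e-05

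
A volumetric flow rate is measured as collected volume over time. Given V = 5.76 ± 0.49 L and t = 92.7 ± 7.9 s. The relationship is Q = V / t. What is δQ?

0.00748 L/s

Each factor contributes (exponent × relative error)² to (δQ/Q)²:
  (1·δV/V)² = (1×0.0851)² = 0.00724;  (-1·δt/t)² = (-1×0.0852)² = 0.00726
δQ/Q = √(0.0145) = 0.120
Q = 0.0621 L/s, so δQ = 0.120 × 0.0621 = 0.00748 L/s.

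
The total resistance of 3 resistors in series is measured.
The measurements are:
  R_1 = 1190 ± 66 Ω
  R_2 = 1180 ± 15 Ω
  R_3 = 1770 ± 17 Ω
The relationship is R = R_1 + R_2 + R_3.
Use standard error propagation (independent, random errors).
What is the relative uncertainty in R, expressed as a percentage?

1.69%

R is a linear combination, so absolute uncertainties add in quadrature:
  (δR_1)² = 4360;  (δR_2)² = 225;  (δR_3)² = 289
δR = √(4870) = 69.8 Ω
R = 4140 Ω, so δR/R = 69.8/4140 = 0.0169.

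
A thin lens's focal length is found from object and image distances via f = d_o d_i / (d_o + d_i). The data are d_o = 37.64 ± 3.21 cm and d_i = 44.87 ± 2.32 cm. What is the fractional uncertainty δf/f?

0.0520

∂f/∂d_o = (d_i/(d_o+d_i))² = 0.296;  ∂f/∂d_i = (d_o/(d_o+d_i))² = 0.208
δf = √((∂f/∂d_o · δd_o)² + (∂f/∂d_i · δd_i)²) = √(0.901 + 0.233) = 1.07 cm
f = 20.47 cm, so δf/f = 1.07/20.47 = 0.0520.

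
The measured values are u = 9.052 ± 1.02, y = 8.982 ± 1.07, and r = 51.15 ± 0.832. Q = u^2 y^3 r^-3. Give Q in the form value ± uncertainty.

0.4437 ± 0.189

Since Q is a product/quotient, work with relative uncertainties:
  (2·δu/u)² = (2×0.113)² = 0.0508;  (3·δy/y)² = (3×0.119)² = 0.128;  (-3·δr/r)² = (-3×0.0163)² = 0.00238
δQ/Q = √(0.181) = 0.425
Q = 0.4437, so δQ = 0.425 × 0.4437 = 0.189.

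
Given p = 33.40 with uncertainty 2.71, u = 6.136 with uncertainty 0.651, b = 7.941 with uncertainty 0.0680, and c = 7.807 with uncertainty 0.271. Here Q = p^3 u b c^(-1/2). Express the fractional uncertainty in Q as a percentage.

Products/powers → add relative errors in quadrature, weighted by exponent:
  (3·δp/p)² = (3×0.0811)² = 0.0592;  (1·δu/u)² = (1×0.106)² = 0.0113;  (1·δb/b)² = (1×0.00856)² = 7.33e-05;  (−½·δc/c)² = (-0.5×0.0347)² = 0.000301
δQ/Q = √(0.0709) = 0.266

26.6%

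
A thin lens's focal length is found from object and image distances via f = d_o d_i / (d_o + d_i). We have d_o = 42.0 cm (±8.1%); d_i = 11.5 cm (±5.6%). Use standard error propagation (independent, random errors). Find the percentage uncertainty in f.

4.73%

∂f/∂d_o = (d_i/(d_o+d_i))² = 0.0462;  ∂f/∂d_i = (d_o/(d_o+d_i))² = 0.616
δf = √((∂f/∂d_o · δd_o)² + (∂f/∂d_i · δd_i)²) = √(0.0247 + 0.158) = 0.427 cm
f = 9.03 cm, so δf/f = 0.427/9.03 = 0.0473.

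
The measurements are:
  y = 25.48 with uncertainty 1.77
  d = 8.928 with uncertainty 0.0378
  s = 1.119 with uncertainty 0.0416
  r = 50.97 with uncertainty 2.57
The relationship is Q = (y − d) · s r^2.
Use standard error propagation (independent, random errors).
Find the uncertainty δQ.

7300

Let u = y − d = 16.55. δu = √(δy² + δd²) = √(3.13 + 0.00143) = 1.77, so δu/u = 0.107.
Q is then a monomial in u, s, r:
δQ/Q = √((δu/u)² + (1·δs/s)² + (2·δr/r)²) = √(0.0114 + 0.00138 + 0.0102) = 0.152
Q = 48120, so δQ = 0.152 × 48120 = 7300.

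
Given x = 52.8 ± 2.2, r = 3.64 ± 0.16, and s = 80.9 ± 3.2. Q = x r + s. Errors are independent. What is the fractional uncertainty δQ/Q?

0.0442

Let p = x·r = 192. δp/p = √((1·δx/x)² + (1·δr/r)²) = √(0.00174 + 0.00193) = 0.0606, so δp = 11.6.
Q = p + s: δQ = √(δp² + δs²) = √(135 + 10.2) = 12.1
Q = 273, so δQ/Q = 12.1/273 = 0.0442.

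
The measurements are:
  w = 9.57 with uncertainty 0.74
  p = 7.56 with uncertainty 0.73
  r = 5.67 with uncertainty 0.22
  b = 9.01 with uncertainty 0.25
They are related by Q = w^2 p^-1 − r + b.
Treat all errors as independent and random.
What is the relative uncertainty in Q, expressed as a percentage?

14.5%

Let h = w^2·p^-1 = 12.1. δh/h = √((2·δw/w)² + (-1·δp/p)²) = √(0.0239 + 0.00932) = 0.182, so δh = 2.21.
Q = h − r + b: δQ = √(δh² + δr² + δb²) = √(4.88 + 0.0484 + 0.0625) = 2.23
Q = 15.5, so δQ/Q = 2.23/15.5 = 0.145.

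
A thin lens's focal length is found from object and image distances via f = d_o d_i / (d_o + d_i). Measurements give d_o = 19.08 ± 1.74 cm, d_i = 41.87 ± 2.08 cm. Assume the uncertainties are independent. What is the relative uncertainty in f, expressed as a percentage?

6.45%

∂f/∂d_o = (d_i/(d_o+d_i))² = 0.472;  ∂f/∂d_i = (d_o/(d_o+d_i))² = 0.0980
δf = √((∂f/∂d_o · δd_o)² + (∂f/∂d_i · δd_i)²) = √(0.674 + 0.0415) = 0.846 cm
f = 13.11 cm, so δf/f = 0.846/13.11 = 0.0645.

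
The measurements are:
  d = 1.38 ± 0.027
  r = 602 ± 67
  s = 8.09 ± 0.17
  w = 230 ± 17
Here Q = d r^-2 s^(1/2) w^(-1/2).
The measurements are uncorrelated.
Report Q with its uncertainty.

For a monomial Q ∝ d, r^-2, s^(1/2), w^(-1/2), fractional errors add in quadrature:
  (1·δd/d)² = (1×0.0196)² = 0.000383;  (-2·δr/r)² = (-2×0.111)² = 0.0495;  (½·δs/s)² = (0.5×0.0210)² = 0.000110;  (−½·δw/w)² = (-0.5×0.0739)² = 0.00137
δQ/Q = √(0.0514) = 0.227
Q = 7.14e-07, so δQ = 0.227 × 7.14e-07 = 1.62e-07.

(7.14 ± 1.62) × 10^-7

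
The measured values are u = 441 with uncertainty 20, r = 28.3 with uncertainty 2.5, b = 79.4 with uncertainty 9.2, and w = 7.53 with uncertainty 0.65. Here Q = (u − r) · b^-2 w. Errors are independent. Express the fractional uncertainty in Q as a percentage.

Let h = u − r = 413. δh = √(δu² + δr²) = √(400 + 6.25) = 20.2, so δh/h = 0.0488.
Q is then a monomial in h, b, w:
δQ/Q = √((δh/h)² + (-2·δb/b)² + (1·δw/w)²) = √(0.00239 + 0.0537 + 0.00745) = 0.252

25.2%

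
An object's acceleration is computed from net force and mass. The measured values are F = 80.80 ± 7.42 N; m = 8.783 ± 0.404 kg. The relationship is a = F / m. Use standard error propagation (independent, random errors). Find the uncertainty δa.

Relative error in a monomial: (δa/a)² = Σ (nᵢ · δxᵢ/xᵢ)².
  (1·δF/F)² = (1×0.0918)² = 0.00843;  (-1·δm/m)² = (-1×0.0460)² = 0.00212
δa/a = √(0.0105) = 0.103
a = 9.200 m/s^2, so δa = 0.103 × 9.200 = 0.945 m/s^2.

0.945 m/s^2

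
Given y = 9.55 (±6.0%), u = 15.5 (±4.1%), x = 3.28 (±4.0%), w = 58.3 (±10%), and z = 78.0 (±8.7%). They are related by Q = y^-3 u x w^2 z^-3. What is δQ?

Relative error in a monomial: (δQ/Q)² = Σ (nᵢ · δxᵢ/xᵢ)².
  (-3·δy/y)² = (-3×0.0600)² = 0.0324;  (1·δu/u)² = (1×0.0410)² = 0.00168;  (1·δx/x)² = (1×0.0400)² = 0.00160;  (2·δw/w)² = (2×0.100)² = 0.0400;  (-3·δz/z)² = (-3×0.0870)² = 0.0681
δQ/Q = √(0.144) = 0.379
Q = 0.000418, so δQ = 0.379 × 0.000418 = 0.000159.

0.000159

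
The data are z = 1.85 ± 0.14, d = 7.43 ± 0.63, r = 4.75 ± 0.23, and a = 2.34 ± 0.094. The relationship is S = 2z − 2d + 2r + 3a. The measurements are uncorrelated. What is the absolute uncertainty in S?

1.40

S is a linear combination, so absolute uncertainties add in quadrature:
  (2·δz)² = 0.0784;  (2·δd)² = 1.59;  (2·δr)² = 0.212;  (3·δa)² = 0.0795
δS = √(1.96) = 1.40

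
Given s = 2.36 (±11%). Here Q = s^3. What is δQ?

4.34

Q ∝ s^3, so δQ/Q = |3| · δs/s = 3 × 0.110 = 0.330.
Q = 13.1, so δQ = 0.330 × 13.1 = 4.34.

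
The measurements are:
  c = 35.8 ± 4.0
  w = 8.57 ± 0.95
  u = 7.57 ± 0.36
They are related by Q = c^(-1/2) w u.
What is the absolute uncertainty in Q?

1.44

Each factor contributes (exponent × relative error)² to (δQ/Q)²:
  (−½·δc/c)² = (-0.5×0.112)² = 0.00312;  (1·δw/w)² = (1×0.111)² = 0.0123;  (1·δu/u)² = (1×0.0476)² = 0.00226
δQ/Q = √(0.0177) = 0.133
Q = 10.8, so δQ = 0.133 × 10.8 = 1.44.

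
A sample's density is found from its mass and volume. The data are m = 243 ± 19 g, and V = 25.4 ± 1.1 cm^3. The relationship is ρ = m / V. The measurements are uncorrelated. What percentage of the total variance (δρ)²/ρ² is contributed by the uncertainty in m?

(δρ/ρ)² = (1·δm/m)² + (-1·δV/V)²
  m term: (1×0.0782)² = 0.00611
  V term: (-1×0.0433)² = 0.00188
Total = 0.00799. Share from m = 0.00611/0.00799 = 0.765.

76.5%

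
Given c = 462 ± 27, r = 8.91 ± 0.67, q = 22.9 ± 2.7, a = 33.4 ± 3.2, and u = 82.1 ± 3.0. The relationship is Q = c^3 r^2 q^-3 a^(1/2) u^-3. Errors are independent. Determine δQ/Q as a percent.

43.9%

Q is a product of powers, so relative uncertainties combine in quadrature:
  (3·δc/c)² = (3×0.0584)² = 0.0307;  (2·δr/r)² = (2×0.0752)² = 0.0226;  (-3·δq/q)² = (-3×0.118)² = 0.125;  (½·δa/a)² = (0.5×0.0958)² = 0.00229;  (-3·δu/u)² = (-3×0.0365)² = 0.0120
δQ/Q = √(0.193) = 0.439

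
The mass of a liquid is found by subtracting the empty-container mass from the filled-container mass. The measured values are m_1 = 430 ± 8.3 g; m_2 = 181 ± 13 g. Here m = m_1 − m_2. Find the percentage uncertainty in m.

m is a linear combination, so absolute uncertainties add in quadrature:
  (δm_1)² = 68.9;  (δm_2)² = 169
δm = √(238) = 15.4 g
m = 249 g, so δm/m = 15.4/249 = 0.0619.

6.19%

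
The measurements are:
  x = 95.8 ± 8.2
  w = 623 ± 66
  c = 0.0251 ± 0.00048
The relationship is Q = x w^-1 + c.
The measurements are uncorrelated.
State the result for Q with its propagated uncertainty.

0.179 ± 0.0209

Let p = x·w^-1 = 0.154. δp/p = √((1·δx/x)² + (-1·δw/w)²) = √(0.00733 + 0.0112) = 0.136, so δp = 0.0209.
Q = p + c: δQ = √(δp² + δc²) = √(0.000439 + 2.3e-07) = 0.0209
Q = 0.179.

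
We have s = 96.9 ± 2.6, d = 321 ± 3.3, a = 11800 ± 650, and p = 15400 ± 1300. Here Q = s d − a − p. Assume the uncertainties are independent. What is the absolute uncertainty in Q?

1710

Let w = s·d = 31100. δw/w = √((1·δs/s)² + (1·δd/d)²) = √(0.000720 + 0.000106) = 0.0287, so δw = 894.
Q = w − a − p: δQ = √(δw² + δa² + δp²) = √(7.99e+05 + 4.22e+05 + 1.69e+06) = 1710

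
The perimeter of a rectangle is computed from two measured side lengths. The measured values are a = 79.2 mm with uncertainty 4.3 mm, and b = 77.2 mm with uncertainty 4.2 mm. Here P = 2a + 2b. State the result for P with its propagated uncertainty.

For a sum/difference, combine absolute errors in quadrature:
  (2·δa)² = 74.0;  (2·δb)² = 70.6
δP = √(145) = 12.0 mm
P = 313 mm.

313 ± 12.0 mm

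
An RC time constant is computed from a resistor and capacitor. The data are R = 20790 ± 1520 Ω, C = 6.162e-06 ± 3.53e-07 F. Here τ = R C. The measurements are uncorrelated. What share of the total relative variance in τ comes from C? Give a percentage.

(δτ/τ)² = (1·δR/R)² + (1·δC/C)²
  R term: (1×0.0731)² = 0.00535
  C term: (1×0.0573)² = 0.00328
Total = 0.00863. Share from C = 0.00328/0.00863 = 0.380.

38.0%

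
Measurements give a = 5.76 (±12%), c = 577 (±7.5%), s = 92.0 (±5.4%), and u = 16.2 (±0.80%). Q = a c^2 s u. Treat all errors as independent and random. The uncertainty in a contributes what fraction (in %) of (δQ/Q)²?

(δQ/Q)² = (1·δa/a)² + (2·δc/c)² + (1·δs/s)² + (1·δu/u)²
  a term: (1×0.120)² = 0.0144
  c term: (2×0.0750)² = 0.0225
  s term: (1×0.0540)² = 0.00292
  u term: (1×0.00800)² = 6.4e-05
Total = 0.0399. Share from a = 0.0144/0.0399 = 0.361.

36.1%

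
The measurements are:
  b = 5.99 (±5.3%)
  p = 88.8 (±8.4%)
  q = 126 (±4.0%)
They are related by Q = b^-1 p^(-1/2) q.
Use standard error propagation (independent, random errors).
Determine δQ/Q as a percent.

For a monomial Q ∝ b^-1, p^(-1/2), q, fractional errors add in quadrature:
  (-1·δb/b)² = (-1×0.0530)² = 0.00281;  (−½·δp/p)² = (-0.5×0.0840)² = 0.00176;  (1·δq/q)² = (1×0.0400)² = 0.00160
δQ/Q = √(0.00617) = 0.0786

7.86%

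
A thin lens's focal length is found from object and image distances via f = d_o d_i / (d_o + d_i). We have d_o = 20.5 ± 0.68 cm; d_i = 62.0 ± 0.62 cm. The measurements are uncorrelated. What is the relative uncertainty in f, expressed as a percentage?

∂f/∂d_o = (d_i/(d_o+d_i))² = 0.565;  ∂f/∂d_i = (d_o/(d_o+d_i))² = 0.0617
δf = √((∂f/∂d_o · δd_o)² + (∂f/∂d_i · δd_i)²) = √(0.147 + 0.00147) = 0.386 cm
f = 15.4 cm, so δf/f = 0.386/15.4 = 0.0251.

2.51%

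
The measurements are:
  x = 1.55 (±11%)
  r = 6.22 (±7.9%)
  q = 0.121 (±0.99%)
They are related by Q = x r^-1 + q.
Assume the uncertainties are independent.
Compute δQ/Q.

Let p = x·r^-1 = 0.249. δp/p = √((1·δx/x)² + (-1·δr/r)²) = √(0.0121 + 0.00624) = 0.135, so δp = 0.0337.
Q = p + q: δQ = √(δp² + δq²) = √(0.00114 + 1.43e-06) = 0.0338
Q = 0.370, so δQ/Q = 0.0338/0.370 = 0.0912.

0.0912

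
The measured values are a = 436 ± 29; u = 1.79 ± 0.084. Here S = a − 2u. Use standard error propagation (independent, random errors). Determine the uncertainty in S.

Each term contributes (cᵢ δxᵢ)² to (δS)²:
  (δa)² = 841;  (2·δu)² = 0.0282
δS = √(841) = 29.0

29.0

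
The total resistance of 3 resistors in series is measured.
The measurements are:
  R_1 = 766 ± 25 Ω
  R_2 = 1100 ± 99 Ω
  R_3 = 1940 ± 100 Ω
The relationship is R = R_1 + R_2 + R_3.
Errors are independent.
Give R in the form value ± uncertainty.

R is a linear combination, so absolute uncertainties add in quadrature:
  (δR_1)² = 625;  (δR_2)² = 9800;  (δR_3)² = 10000
δR = √(20400) = 143 Ω
R = 3810 Ω.

3810 ± 143 Ω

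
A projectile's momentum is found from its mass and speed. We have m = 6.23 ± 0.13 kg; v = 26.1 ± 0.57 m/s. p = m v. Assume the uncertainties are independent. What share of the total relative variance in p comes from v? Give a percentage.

(δp/p)² = (1·δm/m)² + (1·δv/v)²
  m term: (1×0.0209)² = 0.000435
  v term: (1×0.0218)² = 0.000477
Total = 0.000912. Share from v = 0.000477/0.000912 = 0.523.

52.3%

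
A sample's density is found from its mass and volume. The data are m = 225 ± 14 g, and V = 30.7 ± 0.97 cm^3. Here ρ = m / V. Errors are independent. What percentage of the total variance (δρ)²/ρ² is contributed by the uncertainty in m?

(δρ/ρ)² = (1·δm/m)² + (-1·δV/V)²
  m term: (1×0.0622)² = 0.00387
  V term: (-1×0.0316)² = 0.000998
Total = 0.00487. Share from m = 0.00387/0.00487 = 0.795.

79.5%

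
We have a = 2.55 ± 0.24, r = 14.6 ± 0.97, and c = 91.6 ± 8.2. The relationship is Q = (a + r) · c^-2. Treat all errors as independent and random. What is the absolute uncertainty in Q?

Let u = a + r = 17.1. δu = √(δa² + δr²) = √(0.0576 + 0.941) = 0.999, so δu/u = 0.0583.
Q is then a monomial in u, c:
δQ/Q = √((δu/u)² + (-2·δc/c)²) = √(0.00339 + 0.0321) = 0.188
Q = 0.00204, so δQ = 0.188 × 0.00204 = 0.000385.

0.000385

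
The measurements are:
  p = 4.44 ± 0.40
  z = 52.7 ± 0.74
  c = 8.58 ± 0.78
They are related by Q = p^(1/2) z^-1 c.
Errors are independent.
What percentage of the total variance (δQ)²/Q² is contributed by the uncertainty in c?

78.8%

(δQ/Q)² = (½·δp/p)² + (-1·δz/z)² + (1·δc/c)²
  p term: (0.5×0.0901)² = 0.00203
  z term: (-1×0.0140)² = 0.000197
  c term: (1×0.0909)² = 0.00826
Total = 0.0105. Share from c = 0.00826/0.0105 = 0.788.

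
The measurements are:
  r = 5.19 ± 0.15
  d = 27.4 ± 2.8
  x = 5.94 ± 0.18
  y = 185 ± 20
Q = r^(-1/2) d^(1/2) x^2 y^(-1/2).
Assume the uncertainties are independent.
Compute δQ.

0.578

Since Q is a product/quotient, work with relative uncertainties:
  (−½·δr/r)² = (-0.5×0.0289)² = 0.000209;  (½·δd/d)² = (0.5×0.102)² = 0.00261;  (2·δx/x)² = (2×0.0303)² = 0.00367;  (−½·δy/y)² = (-0.5×0.108)² = 0.00292
δQ/Q = √(0.00941) = 0.0970
Q = 5.96, so δQ = 0.0970 × 5.96 = 0.578.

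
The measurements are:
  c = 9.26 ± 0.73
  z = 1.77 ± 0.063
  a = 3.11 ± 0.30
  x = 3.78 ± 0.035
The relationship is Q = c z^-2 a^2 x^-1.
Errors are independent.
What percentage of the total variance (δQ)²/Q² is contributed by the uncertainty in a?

76.6%

(δQ/Q)² = (1·δc/c)² + (-2·δz/z)² + (2·δa/a)² + (-1·δx/x)²
  c term: (1×0.0788)² = 0.00621
  z term: (-2×0.0356)² = 0.00507
  a term: (2×0.0965)² = 0.0372
  x term: (-1×0.00926)² = 8.57e-05
Total = 0.0486. Share from a = 0.0372/0.0486 = 0.766.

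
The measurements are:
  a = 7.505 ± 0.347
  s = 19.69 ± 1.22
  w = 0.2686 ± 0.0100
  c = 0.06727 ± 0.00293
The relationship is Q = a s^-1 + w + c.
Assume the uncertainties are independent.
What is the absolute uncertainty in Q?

0.0313

Let p = a·s^-1 = 0.3812. δp/p = √((1·δa/a)² + (-1·δs/s)²) = √(0.00214 + 0.00384) = 0.0773, so δp = 0.0295.
Q = p + w + c: δQ = √(δp² + δw² + δc²) = √(0.000868 + 0.000100 + 8.58e-06) = 0.0313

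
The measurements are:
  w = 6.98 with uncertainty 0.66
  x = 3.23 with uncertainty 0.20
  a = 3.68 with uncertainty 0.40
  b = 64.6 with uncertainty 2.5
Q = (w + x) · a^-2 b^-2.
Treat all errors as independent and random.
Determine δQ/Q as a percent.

24.0%

Let u = w + x = 10.2. δu = √(δw² + δx²) = √(0.436 + 0.0400) = 0.690, so δu/u = 0.0675.
Q is then a monomial in u, a, b:
δQ/Q = √((δu/u)² + (-2·δa/a)² + (-2·δb/b)²) = √(0.00456 + 0.0473 + 0.00599) = 0.240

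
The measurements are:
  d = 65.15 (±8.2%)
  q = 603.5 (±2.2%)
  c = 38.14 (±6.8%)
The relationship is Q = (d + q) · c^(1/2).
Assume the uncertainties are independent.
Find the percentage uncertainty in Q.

4.02%

Let u = d + q = 668.6. δu = √(δd² + δq²) = √(28.5 + 176) = 14.3, so δu/u = 0.0214.
Q is then a monomial in u, c:
δQ/Q = √((δu/u)² + (½·δc/c)²) = √(0.000458 + 0.00116) = 0.0402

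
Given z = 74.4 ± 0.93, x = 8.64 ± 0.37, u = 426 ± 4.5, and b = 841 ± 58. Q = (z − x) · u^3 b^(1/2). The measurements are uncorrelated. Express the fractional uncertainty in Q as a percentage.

4.92%

Let w = z − x = 65.8. δw = √(δz² + δx²) = √(0.865 + 0.137) = 1.00, so δw/w = 0.0152.
Q is then a monomial in w, u, b:
δQ/Q = √((δw/w)² + (3·δu/u)² + (½·δb/b)²) = √(0.000232 + 0.00100 + 0.00119) = 0.0492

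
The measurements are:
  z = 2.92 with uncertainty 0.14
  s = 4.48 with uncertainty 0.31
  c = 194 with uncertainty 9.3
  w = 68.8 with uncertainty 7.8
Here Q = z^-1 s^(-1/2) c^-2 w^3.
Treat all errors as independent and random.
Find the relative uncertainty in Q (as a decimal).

0.358

For a monomial Q ∝ z^-1, s^(-1/2), c^-2, w^3, fractional errors add in quadrature:
  (-1·δz/z)² = (-1×0.0479)² = 0.00230;  (−½·δs/s)² = (-0.5×0.0692)² = 0.00120;  (-2·δc/c)² = (-2×0.0479)² = 0.00919;  (3·δw/w)² = (3×0.113)² = 0.116
δQ/Q = √(0.128) = 0.358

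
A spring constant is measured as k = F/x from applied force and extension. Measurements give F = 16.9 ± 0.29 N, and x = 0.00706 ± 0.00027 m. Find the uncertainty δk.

Relative error in a monomial: (δk/k)² = Σ (nᵢ · δxᵢ/xᵢ)².
  (1·δF/F)² = (1×0.0172)² = 0.000294;  (-1·δx/x)² = (-1×0.0382)² = 0.00146
δk/k = √(0.00176) = 0.0419
k = 2390 N/m, so δk = 0.0419 × 2390 = 100 N/m.

100 N/m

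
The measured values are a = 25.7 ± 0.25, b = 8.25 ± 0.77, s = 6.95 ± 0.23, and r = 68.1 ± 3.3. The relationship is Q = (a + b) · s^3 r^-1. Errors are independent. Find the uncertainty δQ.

Let u = a + b = 34.0. δu = √(δa² + δb²) = √(0.0625 + 0.593) = 0.810, so δu/u = 0.0238.
Q is then a monomial in u, s, r:
δQ/Q = √((δu/u)² + (3·δs/s)² + (-1·δr/r)²) = √(0.000569 + 0.00986 + 0.00235) = 0.113
Q = 167, so δQ = 0.113 × 167 = 18.9.

18.9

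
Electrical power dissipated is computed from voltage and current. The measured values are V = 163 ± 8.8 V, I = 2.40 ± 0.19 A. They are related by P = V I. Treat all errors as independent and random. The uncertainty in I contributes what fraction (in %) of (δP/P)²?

(δP/P)² = (1·δV/V)² + (1·δI/I)²
  V term: (1×0.0540)² = 0.00291
  I term: (1×0.0792)² = 0.00627
Total = 0.00918. Share from I = 0.00627/0.00918 = 0.683.

68.3%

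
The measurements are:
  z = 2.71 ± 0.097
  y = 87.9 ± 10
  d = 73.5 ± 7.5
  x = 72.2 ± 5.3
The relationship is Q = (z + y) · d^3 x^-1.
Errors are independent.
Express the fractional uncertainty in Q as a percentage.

33.4%

Let u = z + y = 90.6. δu = √(δz² + δy²) = √(0.00941 + 100) = 10.0, so δu/u = 0.110.
Q is then a monomial in u, d, x:
δQ/Q = √((δu/u)² + (3·δd/d)² + (-1·δx/x)²) = √(0.0122 + 0.0937 + 0.00539) = 0.334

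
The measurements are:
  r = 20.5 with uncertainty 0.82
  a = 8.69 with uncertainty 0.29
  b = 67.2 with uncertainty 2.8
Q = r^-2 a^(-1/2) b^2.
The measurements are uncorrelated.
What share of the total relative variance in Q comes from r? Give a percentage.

47.0%

(δQ/Q)² = (-2·δr/r)² + (−½·δa/a)² + (2·δb/b)²
  r term: (-2×0.0400)² = 0.00640
  a term: (-0.5×0.0334)² = 0.000278
  b term: (2×0.0417)² = 0.00694
Total = 0.0136. Share from r = 0.00640/0.0136 = 0.470.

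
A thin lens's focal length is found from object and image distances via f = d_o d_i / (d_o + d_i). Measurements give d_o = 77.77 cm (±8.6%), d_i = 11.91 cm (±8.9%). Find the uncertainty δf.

∂f/∂d_o = (d_i/(d_o+d_i))² = 0.0176;  ∂f/∂d_i = (d_o/(d_o+d_i))² = 0.752
δf = √((∂f/∂d_o · δd_o)² + (∂f/∂d_i · δd_i)²) = √(0.0139 + 0.635) = 0.806 cm

0.806 cm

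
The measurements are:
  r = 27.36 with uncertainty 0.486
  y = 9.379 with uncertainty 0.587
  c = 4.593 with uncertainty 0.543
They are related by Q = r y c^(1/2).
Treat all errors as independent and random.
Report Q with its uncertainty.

For a monomial Q ∝ r, y, c^(1/2), fractional errors add in quadrature:
  (1·δr/r)² = (1×0.0178)² = 0.000316;  (1·δy/y)² = (1×0.0626)² = 0.00392;  (½·δc/c)² = (0.5×0.118)² = 0.00349
δQ/Q = √(0.00773) = 0.0879
Q = 549.9, so δQ = 0.0879 × 549.9 = 48.3.

549.9 ± 48.3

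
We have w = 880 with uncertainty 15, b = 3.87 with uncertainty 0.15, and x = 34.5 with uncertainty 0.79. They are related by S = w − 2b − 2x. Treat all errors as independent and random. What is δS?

15.1

Sums and differences: (δS)² = Σ (cᵢ δxᵢ)².
  (δw)² = 225;  (2·δb)² = 0.0900;  (2·δx)² = 2.50
δS = √(228) = 15.1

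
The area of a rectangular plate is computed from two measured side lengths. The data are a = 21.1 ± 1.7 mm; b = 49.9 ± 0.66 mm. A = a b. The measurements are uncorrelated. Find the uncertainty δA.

86.0 mm^2

Since A is a product/quotient, work with relative uncertainties:
  (1·δa/a)² = (1×0.0806)² = 0.00649;  (1·δb/b)² = (1×0.0132)² = 0.000175
δA/A = √(0.00667) = 0.0816
A = 1050 mm^2, so δA = 0.0816 × 1050 = 86.0 mm^2.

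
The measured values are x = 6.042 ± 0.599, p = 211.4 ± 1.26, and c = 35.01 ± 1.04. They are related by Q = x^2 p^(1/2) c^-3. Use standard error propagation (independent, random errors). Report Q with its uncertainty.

0.01237 ± 0.00269

Q is a product of powers, so relative uncertainties combine in quadrature:
  (2·δx/x)² = (2×0.0991)² = 0.0393;  (½·δp/p)² = (0.5×0.00596)² = 8.88e-06;  (-3·δc/c)² = (-3×0.0297)² = 0.00794
δQ/Q = √(0.0473) = 0.217
Q = 0.01237, so δQ = 0.217 × 0.01237 = 0.00269.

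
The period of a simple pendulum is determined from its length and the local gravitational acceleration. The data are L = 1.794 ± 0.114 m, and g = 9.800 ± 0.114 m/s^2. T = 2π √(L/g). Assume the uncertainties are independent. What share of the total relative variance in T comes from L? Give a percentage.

96.8%

(δT/T)² = (½·δL/L)² + (−½·δg/g)²
  L term: (0.5×0.0635)² = 0.00101
  g term: (-0.5×0.0116)² = 3.38e-05
Total = 0.00104. Share from L = 0.00101/0.00104 = 0.968.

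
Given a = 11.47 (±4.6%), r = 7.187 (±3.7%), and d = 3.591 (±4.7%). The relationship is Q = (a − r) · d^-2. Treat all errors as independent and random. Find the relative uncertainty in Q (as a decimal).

Let u = a − r = 4.283. δu = √(δa² + δr²) = √(0.278 + 0.0707) = 0.591, so δu/u = 0.138.
Q is then a monomial in u, d:
δQ/Q = √((δu/u)² + (-2·δd/d)²) = √(0.0190 + 0.00884) = 0.167

0.167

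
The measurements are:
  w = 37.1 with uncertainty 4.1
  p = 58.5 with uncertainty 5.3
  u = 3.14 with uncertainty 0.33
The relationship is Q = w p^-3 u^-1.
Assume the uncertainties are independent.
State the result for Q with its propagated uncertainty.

For a monomial Q ∝ w, p^-3, u^-1, fractional errors add in quadrature:
  (1·δw/w)² = (1×0.111)² = 0.0122;  (-3·δp/p)² = (-3×0.0906)² = 0.0739;  (-1·δu/u)² = (-1×0.105)² = 0.0110
δQ/Q = √(0.0971) = 0.312
Q = 5.9e-05, so δQ = 0.312 × 5.9e-05 = 1.84e-05.

(5.90 ± 1.84) × 10^-5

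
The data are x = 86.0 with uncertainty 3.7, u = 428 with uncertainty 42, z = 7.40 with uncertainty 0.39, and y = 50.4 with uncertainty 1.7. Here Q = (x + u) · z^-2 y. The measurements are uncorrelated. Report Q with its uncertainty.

473 ± 65.2

Let w = x + u = 514. δw = √(δx² + δu²) = √(13.7 + 1760) = 42.2, so δw/w = 0.0820.
Q is then a monomial in w, z, y:
δQ/Q = √((δw/w)² + (-2·δz/z)² + (1·δy/y)²) = √(0.00673 + 0.0111 + 0.00114) = 0.138
Q = 473, so δQ = 0.138 × 473 = 65.2.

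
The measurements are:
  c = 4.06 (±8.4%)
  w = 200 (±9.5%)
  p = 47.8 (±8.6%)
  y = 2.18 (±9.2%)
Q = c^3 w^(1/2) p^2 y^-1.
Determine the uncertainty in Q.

3.2e+05

Q is a product of powers, so relative uncertainties combine in quadrature:
  (3·δc/c)² = (3×0.0840)² = 0.0635;  (½·δw/w)² = (0.5×0.0950)² = 0.00226;  (2·δp/p)² = (2×0.0860)² = 0.0296;  (-1·δy/y)² = (-1×0.0920)² = 0.00846
δQ/Q = √(0.104) = 0.322
Q = 9.92e+05, so δQ = 0.322 × 9.92e+05 = 3.2e+05.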